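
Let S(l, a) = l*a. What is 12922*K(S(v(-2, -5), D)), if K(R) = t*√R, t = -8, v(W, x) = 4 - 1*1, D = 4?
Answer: -206752*√3 ≈ -3.5811e+5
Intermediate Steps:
v(W, x) = 3 (v(W, x) = 4 - 1 = 3)
S(l, a) = a*l
K(R) = -8*√R
12922*K(S(v(-2, -5), D)) = 12922*(-8*2*√3) = 12922*(-16*√3) = -206752*√3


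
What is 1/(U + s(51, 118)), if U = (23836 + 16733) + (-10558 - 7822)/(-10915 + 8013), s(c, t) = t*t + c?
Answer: 1451/79152534 ≈ 1.8332e-5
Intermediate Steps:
s(c, t) = c + t² (s(c, t) = t² + c = c + t²)
U = 58874809/1451 (U = 40569 - 18380/(-2902) = 40569 - 18380*(-1/2902) = 40569 + 9190/1451 = 58874809/1451 ≈ 40575.)
1/(U + s(51, 118)) = 1/(58874809/1451 + (51 + 118²)) = 1/(58874809/1451 + (51 + 13924)) = 1/(58874809/1451 + 13975) = 1/(79152534/1451) = 1451/79152534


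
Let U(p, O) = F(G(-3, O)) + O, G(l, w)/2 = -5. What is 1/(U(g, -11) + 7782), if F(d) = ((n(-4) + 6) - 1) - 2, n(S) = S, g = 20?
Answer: 1/7770 ≈ 0.00012870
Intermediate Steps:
G(l, w) = -10 (G(l, w) = 2*(-5) = -10)
F(d) = -1 (F(d) = ((-4 + 6) - 1) - 2 = (2 - 1) - 2 = 1 - 2 = -1)
U(p, O) = -1 + O
1/(U(g, -11) + 7782) = 1/((-1 - 11) + 7782) = 1/(-12 + 7782) = 1/7770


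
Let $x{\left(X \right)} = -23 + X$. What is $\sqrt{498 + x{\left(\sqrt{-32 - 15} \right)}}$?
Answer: $\sqrt{475 + i \sqrt{47}} \approx 21.795 + 0.1573 i$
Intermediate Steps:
$\sqrt{498 + x{\left(\sqrt{-32 - 15} \right)}} = \sqrt{498 - \left(23 - \sqrt{-32 - 15}\right)} = \sqrt{498 - \left(23 - \sqrt{-47}\right)} = \sqrt{498 - \left(23 - i \sqrt{47}\right)} = \sqrt{475 + i \sqrt{47}}$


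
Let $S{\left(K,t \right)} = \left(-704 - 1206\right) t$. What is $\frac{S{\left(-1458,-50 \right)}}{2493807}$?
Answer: $\frac{95500}{2493807} \approx 0.038295$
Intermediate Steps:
$S{\left(K,t \right)} = - 1910 t$ ($S{\left(K,t \right)} = \left(-704 - 1206\right) t = - 1910 t$)
$\frac{S{\left(-1458,-50 \right)}}{2493807} = \frac{\left(-1910\right) \left(-50\right)}{2493807} = 95500 \cdot \frac{1}{2493807} = \frac{95500}{2493807}$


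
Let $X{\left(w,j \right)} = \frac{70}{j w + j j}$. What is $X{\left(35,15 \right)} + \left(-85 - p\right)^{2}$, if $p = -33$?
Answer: $\frac{202807}{75} \approx 2704.1$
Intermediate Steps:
$X{\left(w,j \right)} = \frac{70}{j^{2} + j w}$ ($X{\left(w,j \right)} = \frac{70}{j w + j^{2}} = \frac{70}{j^{2} + j w}$)
$X{\left(35,15 \right)} + \left(-85 - p\right)^{2} = \frac{70}{15 \left(15 + 35\right)} + \left(-85 - -33\right)^{2} = 70 \cdot \frac{1}{15} \cdot \frac{1}{50} + \left(-85 + 33\right)^{2} = 70 \cdot \frac{1}{15} \cdot \frac{1}{50} + \left(-52\right)^{2} = \frac{7}{75} + 2704 = \frac{202807}{75}$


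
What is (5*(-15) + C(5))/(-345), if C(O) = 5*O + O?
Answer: 3/23 ≈ 0.13043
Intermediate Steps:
C(O) = 6*O
(5*(-15) + C(5))/(-345) = (5*(-15) + 6*5)/(-345) = (-75 + 30)*(-1/345) = -45*(-1/345) = 3/23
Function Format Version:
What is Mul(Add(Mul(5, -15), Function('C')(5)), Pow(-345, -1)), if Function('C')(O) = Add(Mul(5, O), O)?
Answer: Rational(3, 23) ≈ 0.13043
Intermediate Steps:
Function('C')(O) = Mul(6, O)
Mul(Add(Mul(5, -15), Function('C')(5)), Pow(-345, -1)) = Mul(Add(Mul(5, -15), Mul(6, 5)), Pow(-345, -1)) = Mul(Add(-75, 30), Rational(-1, 345)) = Mul(-45, Rational(-1, 345)) = Rational(3, 23)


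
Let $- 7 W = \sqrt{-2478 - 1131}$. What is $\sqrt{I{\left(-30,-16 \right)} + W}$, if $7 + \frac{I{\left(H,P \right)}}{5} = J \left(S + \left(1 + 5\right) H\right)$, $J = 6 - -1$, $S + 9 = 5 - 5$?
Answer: $\frac{\sqrt{-325850 - 21 i \sqrt{401}}}{7} \approx 0.05262 - 81.548 i$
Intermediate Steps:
$S = -9$ ($S = -9 + \left(5 - 5\right) = -9 + 0 = -9$)
$J = 7$ ($J = 6 + 1 = 7$)
$I{\left(H,P \right)} = -350 + 210 H$ ($I{\left(H,P \right)} = -35 + 5 \cdot 7 \left(-9 + \left(1 + 5\right) H\right) = -35 + 5 \cdot 7 \left(-9 + 6 H\right) = -35 + 5 \left(-63 + 42 H\right) = -35 + \left(-315 + 210 H\right) = -350 + 210 H$)
$W = - \frac{3 i \sqrt{401}}{7}$ ($W = - \frac{\sqrt{-2478 - 1131}}{7} = - \frac{\sqrt{-3609}}{7} = - \frac{3 i \sqrt{401}}{7} \approx - 8.5821 i$)
$\sqrt{I{\left(-30,-16 \right)} + W} = \sqrt{\left(-350 + 210 \left(-30\right)\right) - \frac{3 i \sqrt{401}}{7}} = \sqrt{\left(-350 - 6300\right) - \frac{3 i \sqrt{401}}{7}} = \sqrt{-6650 - \frac{3 i \sqrt{401}}{7}}$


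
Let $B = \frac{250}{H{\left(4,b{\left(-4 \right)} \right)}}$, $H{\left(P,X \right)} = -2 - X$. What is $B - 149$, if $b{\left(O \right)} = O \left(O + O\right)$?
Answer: $- \frac{2658}{17} \approx -156.35$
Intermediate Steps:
$b{\left(O \right)} = 2 O^{2}$ ($b{\left(O \right)} = O 2 O = 2 O^{2}$)
$B = - \frac{125}{17}$ ($B = \frac{250}{-2 - 2 \left(-4\right)^{2}} = \frac{250}{-2 - 2 \cdot 16} = \frac{250}{-2 - 32} = \frac{250}{-34} = 250 \left(- \frac{1}{34}\right) = - \frac{125}{17} \approx -7.3529$)
$B - 149 = - \frac{125}{17} - 149 = - \frac{2658}{17}$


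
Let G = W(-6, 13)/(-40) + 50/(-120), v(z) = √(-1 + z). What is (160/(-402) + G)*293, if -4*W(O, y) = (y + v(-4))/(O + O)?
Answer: -30961603/128640 - 293*I*√5/1920 ≈ -240.68 - 0.34123*I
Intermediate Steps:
W(O, y) = -(y + I*√5)/(8*O) (W(O, y) = -(y + √(-1 - 4))/(4*(O + O)) = -(y + √(-5))/(4*(2*O)) = -(y + I*√5)*1/(2*O)/4 = -(y + I*√5)/(8*O))
G = -271/640 - I*√5/1920 (G = ((⅛)*(-1*13 - I*√5)/(-6))/(-40) + 50/(-120) = ((⅛)*(-⅙)*(-13 - I*√5))*(-1/40) + 50*(-1/120) = (13/48 + I*√5/48)*(-1/40) - 5/12 = (-13/1920 - I*√5/1920) - 5/12 = -271/640 - I*√5/1920 ≈ -0.42344 - 0.0011646*I)
(160/(-402) + G)*293 = (160/(-402) + (-271/640 - I*√5/1920))*293 = (160*(-1/402) + (-271/640 - I*√5/1920))*293 = (-80/201 + (-271/640 - I*√5/1920))*293 = (-105671/128640 - I*√5/1920)*293 = -30961603/128640 - 293*I*√5/1920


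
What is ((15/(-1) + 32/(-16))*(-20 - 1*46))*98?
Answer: 109956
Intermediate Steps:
((15/(-1) + 32/(-16))*(-20 - 1*46))*98 = ((15*(-1) + 32*(-1/16))*(-20 - 46))*98 = ((-15 - 2)*(-66))*98 = -17*(-66)*98 = 1122*98 = 109956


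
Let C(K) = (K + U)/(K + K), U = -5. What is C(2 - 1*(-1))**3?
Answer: -1/27 ≈ -0.037037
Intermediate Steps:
C(K) = (-5 + K)/(2*K) (C(K) = (K - 5)/(K + K) = (-5 + K)/((2*K)) = (-5 + K)*(1/(2*K)) = (-5 + K)/(2*K))
C(2 - 1*(-1))**3 = ((-5 + (2 - 1*(-1)))/(2*(2 - 1*(-1))))**3 = ((-5 + (2 + 1))/(2*(2 + 1)))**3 = ((1/2)*(-5 + 3)/3)**3 = ((1/2)*(1/3)*(-2))**3 = (-1/3)**3 = -1/27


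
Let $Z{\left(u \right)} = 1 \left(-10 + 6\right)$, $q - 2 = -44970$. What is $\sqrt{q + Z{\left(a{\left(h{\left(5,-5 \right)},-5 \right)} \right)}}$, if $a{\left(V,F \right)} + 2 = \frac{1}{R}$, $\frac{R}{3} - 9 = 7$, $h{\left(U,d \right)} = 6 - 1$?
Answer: $2 i \sqrt{11243} \approx 212.07 i$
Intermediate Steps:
$h{\left(U,d \right)} = 5$
$R = 48$ ($R = 27 + 3 \cdot 7 = 27 + 21 = 48$)
$a{\left(V,F \right)} = - \frac{95}{48}$ ($a{\left(V,F \right)} = -2 + \frac{1}{48} = - \frac{95}{48}$)
$q = -44968$ ($q = 2 - 44970 = -44968$)
$Z{\left(u \right)} = -4$ ($Z{\left(u \right)} = 1 \left(-4\right) = -4$)
$\sqrt{q + Z{\left(a{\left(h{\left(5,-5 \right)},-5 \right)} \right)}} = \sqrt{-44968 - 4} = \sqrt{-44972} = 2 i \sqrt{11243}$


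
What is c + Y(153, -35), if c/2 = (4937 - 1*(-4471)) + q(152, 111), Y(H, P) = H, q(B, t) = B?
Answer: 19273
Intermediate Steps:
c = 19120 (c = 2*((4937 - 1*(-4471)) + 152) = 2*((4937 + 4471) + 152) = 2*(9408 + 152) = 2*9560 = 19120)
c + Y(153, -35) = 19120 + 153 = 19273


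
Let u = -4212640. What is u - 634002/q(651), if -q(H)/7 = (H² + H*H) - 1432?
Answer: -12476133243799/2961595 ≈ -4.2126e+6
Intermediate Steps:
q(H) = 10024 - 14*H² (q(H) = -7*((H² + H*H) - 1432) = -7*((H² + H²) - 1432) = -7*(2*H² - 1432) = -7*(-1432 + 2*H²) = 10024 - 14*H²)
u - 634002/q(651) = -4212640 - 634002/(10024 - 14*651²) = -4212640 - 634002/(10024 - 14*423801) = -4212640 - 634002/(10024 - 5933214) = -4212640 - 634002/(-5923190) = -4212640 - 634002*(-1/5923190) = -4212640 + 317001/2961595 = -12476133243799/2961595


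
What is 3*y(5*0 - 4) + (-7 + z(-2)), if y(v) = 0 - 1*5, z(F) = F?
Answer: -24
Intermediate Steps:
y(v) = -5 (y(v) = 0 - 5 = -5)
3*y(5*0 - 4) + (-7 + z(-2)) = 3*(-5) + (-7 - 2) = -15 - 9 = -24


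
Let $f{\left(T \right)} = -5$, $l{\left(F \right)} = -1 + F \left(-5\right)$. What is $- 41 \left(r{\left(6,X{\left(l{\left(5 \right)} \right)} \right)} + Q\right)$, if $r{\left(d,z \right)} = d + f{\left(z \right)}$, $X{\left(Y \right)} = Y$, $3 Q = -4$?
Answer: $\frac{41}{3} \approx 13.667$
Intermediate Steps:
$l{\left(F \right)} = -1 - 5 F$
$Q = - \frac{4}{3}$ ($Q = \frac{1}{3} \left(-4\right) = - \frac{4}{3} \approx -1.3333$)
$r{\left(d,z \right)} = -5 + d$ ($r{\left(d,z \right)} = d - 5 = -5 + d$)
$- 41 \left(r{\left(6,X{\left(l{\left(5 \right)} \right)} \right)} + Q\right) = - 41 \left(\left(-5 + 6\right) - \frac{4}{3}\right) = - 41 \left(1 - \frac{4}{3}\right) = \left(-41\right) \left(- \frac{1}{3}\right) = \frac{41}{3}$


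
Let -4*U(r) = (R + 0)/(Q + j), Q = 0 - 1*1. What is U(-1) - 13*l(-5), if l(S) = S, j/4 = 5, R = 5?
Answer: 4935/76 ≈ 64.934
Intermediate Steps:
Q = -1 (Q = 0 - 1 = -1)
j = 20 (j = 4*5 = 20)
U(r) = -5/76 (U(r) = -(5 + 0)/(4*(-1 + 20)) = -5/(4*19) = -1/4*5/19 = -5/76)
U(-1) - 13*l(-5) = -5/76 - 13*(-5) = -5/76 + 65 = 4935/76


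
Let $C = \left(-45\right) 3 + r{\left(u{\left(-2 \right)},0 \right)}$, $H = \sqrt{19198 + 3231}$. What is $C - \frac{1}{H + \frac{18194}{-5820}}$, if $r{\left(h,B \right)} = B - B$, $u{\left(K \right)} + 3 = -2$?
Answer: $- \frac{2329958318505}{17258932681} - \frac{8468100 \sqrt{22429}}{189848259491} \approx -135.01$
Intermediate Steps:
$u{\left(K \right)} = -5$ ($u{\left(K \right)} = -3 - 2 = -5$)
$H = \sqrt{22429} \approx 149.76$
$r{\left(h,B \right)} = 0$
$C = -135$ ($C = \left(-45\right) 3 + 0 = -135 + 0 = -135$)
$C - \frac{1}{H + \frac{18194}{-5820}} = -135 - \frac{1}{\sqrt{22429} + \frac{18194}{-5820}} = -135 - \frac{1}{\sqrt{22429} + 18194 \left(- \frac{1}{5820}\right)} = -135 - \frac{1}{\sqrt{22429} - \frac{9097}{2910}} = -135 - \frac{1}{- \frac{9097}{2910} + \sqrt{22429}}$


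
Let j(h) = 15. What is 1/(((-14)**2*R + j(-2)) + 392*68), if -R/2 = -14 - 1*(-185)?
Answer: -1/40361 ≈ -2.4776e-5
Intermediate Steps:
R = -342 (R = -2*(-14 - 1*(-185)) = -2*(-14 + 185) = -2*171 = -342)
1/(((-14)**2*R + j(-2)) + 392*68) = 1/(((-14)**2*(-342) + 15) + 392*68) = 1/((196*(-342) + 15) + 26656) = 1/((-67032 + 15) + 26656) = 1/(-67017 + 26656) = 1/(-40361) = -1/40361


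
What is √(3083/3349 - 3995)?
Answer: 2*I*√11199200007/3349 ≈ 63.199*I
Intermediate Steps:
√(3083/3349 - 3995) = √(-13376172/3349) = 2*I*√11199200007/3349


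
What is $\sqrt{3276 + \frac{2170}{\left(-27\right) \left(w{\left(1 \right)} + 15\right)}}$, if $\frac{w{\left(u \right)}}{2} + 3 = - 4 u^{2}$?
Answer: $\frac{\sqrt{258846}}{9} \approx 56.53$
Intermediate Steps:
$w{\left(u \right)} = -6 - 8 u^{2}$ ($w{\left(u \right)} = -6 + 2 \left(- 4 u^{2}\right) = -6 - 8 u^{2}$)
$\sqrt{3276 + \frac{2170}{\left(-27\right) \left(w{\left(1 \right)} + 15\right)}} = \sqrt{3276 + \frac{2170}{\left(-27\right) \left(\left(-6 - 8 \cdot 1^{2}\right) + 15\right)}} = \sqrt{3276 + \frac{2170}{\left(-27\right) \left(\left(-6 - 8\right) + 15\right)}} = \sqrt{3276 + \frac{2170}{\left(-27\right) \left(-14 + 15\right)}} = \sqrt{3276 + \frac{2170}{\left(-27\right) 1}} = \sqrt{3276 + \frac{2170}{-27}} = \sqrt{3276 + 2170 \left(- \frac{1}{27}\right)} = \sqrt{3276 - \frac{2170}{27}} = \sqrt{\frac{86282}{27}} = \frac{\sqrt{258846}}{9}$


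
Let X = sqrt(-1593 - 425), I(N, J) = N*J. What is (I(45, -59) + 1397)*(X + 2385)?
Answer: -3000330 - 1258*I*sqrt(2018) ≈ -3.0003e+6 - 56512.0*I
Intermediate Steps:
I(N, J) = J*N
X = I*sqrt(2018) (X = sqrt(-2018) = I*sqrt(2018) ≈ 44.922*I)
(I(45, -59) + 1397)*(X + 2385) = (-59*45 + 1397)*(I*sqrt(2018) + 2385) = (-2655 + 1397)*(2385 + I*sqrt(2018)) = -1258*(2385 + I*sqrt(2018)) = -3000330 - 1258*I*sqrt(2018)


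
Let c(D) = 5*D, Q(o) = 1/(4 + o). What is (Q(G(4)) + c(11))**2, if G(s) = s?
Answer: 194481/64 ≈ 3038.8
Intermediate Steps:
(Q(G(4)) + c(11))**2 = (1/(4 + 4) + 5*11)**2 = (1/8 + 55)**2 = (441/8)**2 = 194481/64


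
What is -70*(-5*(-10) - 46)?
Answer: -280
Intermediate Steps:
-70*(-5*(-10) - 46) = -70*(50 - 46) = -70*4 = -280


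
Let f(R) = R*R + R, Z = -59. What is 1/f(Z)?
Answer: 1/3422 ≈ 0.00029223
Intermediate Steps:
f(R) = R + R² (f(R) = R² + R = R + R²)
1/f(Z) = 1/(-59*(1 - 59)) = 1/(-59*(-58)) = 1/3422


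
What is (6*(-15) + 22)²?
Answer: 4624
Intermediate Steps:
(6*(-15) + 22)² = (-90 + 22)² = (-68)² = 4624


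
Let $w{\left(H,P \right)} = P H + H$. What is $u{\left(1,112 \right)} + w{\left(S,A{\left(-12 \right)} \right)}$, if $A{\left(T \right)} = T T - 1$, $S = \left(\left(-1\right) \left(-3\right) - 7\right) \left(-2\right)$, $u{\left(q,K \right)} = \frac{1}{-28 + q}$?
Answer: $\frac{31103}{27} \approx 1152.0$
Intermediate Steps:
$S = 8$ ($S = \left(3 - 7\right) \left(-2\right) = \left(-4\right) \left(-2\right) = 8$)
$A{\left(T \right)} = -1 + T^{2}$ ($A{\left(T \right)} = T^{2} - 1 = -1 + T^{2}$)
$w{\left(H,P \right)} = H + H P$ ($w{\left(H,P \right)} = H P + H = H + H P$)
$u{\left(1,112 \right)} + w{\left(S,A{\left(-12 \right)} \right)} = \frac{1}{-28 + 1} + 8 \left(1 - \left(1 - \left(-12\right)^{2}\right)\right) = \frac{1}{-27} + 8 \left(1 + \left(-1 + 144\right)\right) = - \frac{1}{27} + 8 \left(1 + 143\right) = - \frac{1}{27} + 8 \cdot 144 = - \frac{1}{27} + 1152 = \frac{31103}{27}$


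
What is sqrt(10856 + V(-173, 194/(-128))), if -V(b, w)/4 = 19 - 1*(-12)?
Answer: 2*sqrt(2683) ≈ 103.60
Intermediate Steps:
V(b, w) = -124 (V(b, w) = -4*(19 - 1*(-12)) = -4*(19 + 12) = -4*31 = -124)
sqrt(10856 + V(-173, 194/(-128))) = sqrt(10856 - 124) = sqrt(10732) = 2*sqrt(2683)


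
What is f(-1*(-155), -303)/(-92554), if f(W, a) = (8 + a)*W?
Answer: 45725/92554 ≈ 0.49404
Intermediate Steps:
f(W, a) = W*(8 + a)
f(-1*(-155), -303)/(-92554) = ((-1*(-155))*(8 - 303))/(-92554) = (155*(-295))*(-1/92554) = -45725*(-1/92554) = 45725/92554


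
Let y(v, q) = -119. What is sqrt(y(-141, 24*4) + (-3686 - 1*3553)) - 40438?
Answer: -40438 + I*sqrt(7358) ≈ -40438.0 + 85.779*I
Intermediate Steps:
sqrt(y(-141, 24*4) + (-3686 - 1*3553)) - 40438 = sqrt(-119 + (-3686 - 1*3553)) - 40438 = sqrt(-119 + (-3686 - 3553)) - 40438 = sqrt(-119 - 7239) - 40438 = sqrt(-7358) - 40438 = I*sqrt(7358) - 40438 = -40438 + I*sqrt(7358)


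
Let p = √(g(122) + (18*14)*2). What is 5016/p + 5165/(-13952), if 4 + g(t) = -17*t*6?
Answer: -5165/13952 - 1254*I*√2986/1493 ≈ -0.3702 - 45.897*I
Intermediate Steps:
g(t) = -4 - 102*t (g(t) = -4 - 17*t*6 = -4 - 102*t)
p = 2*I*√2986 (p = √((-4 - 102*122) + (18*14)*2) = √((-4 - 12444) + 252*2) = √(-12448 + 504) = √(-11944) = 2*I*√2986 ≈ 109.29*I)
5016/p + 5165/(-13952) = 5016/((2*I*√2986)) + 5165/(-13952) = 5016*(-I*√2986/5972) + 5165*(-1/13952) = -1254*I*√2986/1493 - 5165/13952 = -5165/13952 - 1254*I*√2986/1493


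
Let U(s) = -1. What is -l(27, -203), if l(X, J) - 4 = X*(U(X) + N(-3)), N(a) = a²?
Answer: -220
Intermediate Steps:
l(X, J) = 4 + 8*X (l(X, J) = 4 + X*(-1 + (-3)²) = 4 + X*(-1 + 9) = 4 + X*8 = 4 + 8*X)
-l(27, -203) = -(4 + 8*27) = -(4 + 216) = -1*220 = -220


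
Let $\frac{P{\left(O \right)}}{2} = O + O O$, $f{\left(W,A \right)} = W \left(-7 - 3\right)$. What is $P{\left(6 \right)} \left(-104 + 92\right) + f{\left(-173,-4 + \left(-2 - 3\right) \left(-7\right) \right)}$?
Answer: $722$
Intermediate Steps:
$f{\left(W,A \right)} = - 10 W$ ($f{\left(W,A \right)} = W \left(-7 - 3\right) = W \left(-10\right) = - 10 W$)
$P{\left(O \right)} = 2 O + 2 O^{2}$ ($P{\left(O \right)} = 2 \left(O + O O\right) = 2 \left(O + O^{2}\right) = 2 O + 2 O^{2}$)
$P{\left(6 \right)} \left(-104 + 92\right) + f{\left(-173,-4 + \left(-2 - 3\right) \left(-7\right) \right)} = 2 \cdot 6 \left(1 + 6\right) \left(-104 + 92\right) - -1730 = 2 \cdot 6 \cdot 7 \left(-12\right) + 1730 = 84 \left(-12\right) + 1730 = -1008 + 1730 = 722$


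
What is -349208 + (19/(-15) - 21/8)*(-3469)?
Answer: -40284937/120 ≈ -3.3571e+5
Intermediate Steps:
-349208 + (19/(-15) - 21/8)*(-3469) = -349208 + (19*(-1/15) - 21*⅛)*(-3469) = -349208 + (-19/15 - 21/8)*(-3469) = -349208 - 467/120*(-3469) = -349208 + 1620023/120 = -40284937/120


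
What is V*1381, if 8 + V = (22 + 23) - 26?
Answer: 15191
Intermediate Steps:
V = 11 (V = -8 + ((22 + 23) - 26) = -8 + (45 - 26) = -8 + 19 = 11)
V*1381 = 11*1381 = 15191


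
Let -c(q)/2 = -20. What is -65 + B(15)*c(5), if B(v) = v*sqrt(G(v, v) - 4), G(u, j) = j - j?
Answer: -65 + 1200*I ≈ -65.0 + 1200.0*I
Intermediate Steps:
G(u, j) = 0
c(q) = 40 (c(q) = -2*(-20) = 40)
B(v) = 2*I*v (B(v) = v*sqrt(0 - 4) = v*sqrt(-4) = v*(2*I) = 2*I*v)
-65 + B(15)*c(5) = -65 + (2*I*15)*40 = -65 + (30*I)*40 = -65 + 1200*I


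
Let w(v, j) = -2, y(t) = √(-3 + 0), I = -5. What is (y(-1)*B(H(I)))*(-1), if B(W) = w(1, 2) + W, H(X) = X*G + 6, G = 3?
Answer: 11*I*√3 ≈ 19.053*I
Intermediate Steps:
H(X) = 6 + 3*X (H(X) = X*3 + 6 = 3*X + 6 = 6 + 3*X)
y(t) = I*√3 (y(t) = √(-3) = I*√3)
B(W) = -2 + W
(y(-1)*B(H(I)))*(-1) = ((I*√3)*(-2 + (6 + 3*(-5))))*(-1) = ((I*√3)*(-2 + (6 - 15)))*(-1) = ((I*√3)*(-2 - 9))*(-1) = ((I*√3)*(-11))*(-1) = -11*I*√3*(-1) = 11*I*√3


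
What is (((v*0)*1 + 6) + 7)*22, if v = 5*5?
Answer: 286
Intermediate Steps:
v = 25
(((v*0)*1 + 6) + 7)*22 = (((25*0)*1 + 6) + 7)*22 = ((0*1 + 6) + 7)*22 = ((0 + 6) + 7)*22 = (6 + 7)*22 = 13*22 = 286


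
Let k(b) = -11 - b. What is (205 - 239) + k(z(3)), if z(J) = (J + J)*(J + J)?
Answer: -81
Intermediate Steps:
z(J) = 4*J² (z(J) = (2*J)*(2*J) = 4*J²)
(205 - 239) + k(z(3)) = (205 - 239) + (-11 - 4*3²) = -34 + (-11 - 4*9) = -34 + (-11 - 1*36) = -34 + (-11 - 36) = -34 - 47 = -81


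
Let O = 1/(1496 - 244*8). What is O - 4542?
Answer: -2071153/456 ≈ -4542.0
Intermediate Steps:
O = -1/456 (O = 1/(1496 - 1952) = 1/(-456) = -1/456 ≈ -0.0021930)
O - 4542 = -1/456 - 4542 = -2071153/456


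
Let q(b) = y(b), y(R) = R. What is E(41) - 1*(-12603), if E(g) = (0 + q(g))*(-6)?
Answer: 12357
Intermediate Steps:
q(b) = b
E(g) = -6*g (E(g) = (0 + g)*(-6) = g*(-6) = -6*g)
E(41) - 1*(-12603) = -6*41 - 1*(-12603) = -246 + 12603 = 12357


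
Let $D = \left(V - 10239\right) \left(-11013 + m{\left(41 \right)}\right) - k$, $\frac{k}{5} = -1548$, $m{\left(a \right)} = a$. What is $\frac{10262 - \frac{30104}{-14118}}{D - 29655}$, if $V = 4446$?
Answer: $\frac{72454510}{448520960979} \approx 0.00016154$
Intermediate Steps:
$k = -7740$ ($k = 5 \left(-1548\right) = -7740$)
$D = 63568536$ ($D = \left(4446 - 10239\right) \left(-11013 + 41\right) - -7740 = \left(-5793\right) \left(-10972\right) + 7740 = 63560796 + 7740 = 63568536$)
$\frac{10262 - \frac{30104}{-14118}}{D - 29655} = \frac{10262 - \frac{30104}{-14118}}{63568536 - 29655} = \frac{10262 - - \frac{15052}{7059}}{63538881} = \left(10262 + \frac{15052}{7059}\right) \frac{1}{63538881} = \frac{72454510}{7059} \cdot \frac{1}{63538881} = \frac{72454510}{448520960979}$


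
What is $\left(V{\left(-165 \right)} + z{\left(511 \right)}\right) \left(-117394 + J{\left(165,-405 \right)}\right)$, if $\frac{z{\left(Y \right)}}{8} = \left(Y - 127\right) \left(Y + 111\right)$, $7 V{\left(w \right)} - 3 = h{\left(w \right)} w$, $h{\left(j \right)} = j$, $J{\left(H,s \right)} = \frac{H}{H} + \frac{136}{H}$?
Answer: $- \frac{86535569576548}{385} \approx -2.2477 \cdot 10^{11}$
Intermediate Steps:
$J{\left(H,s \right)} = 1 + \frac{136}{H}$
$V{\left(w \right)} = \frac{3}{7} + \frac{w^{2}}{7}$ ($V{\left(w \right)} = \frac{3}{7} + \frac{w w}{7} = \frac{3}{7} + \frac{w^{2}}{7}$)
$z{\left(Y \right)} = 8 \left(-127 + Y\right) \left(111 + Y\right)$ ($z{\left(Y \right)} = 8 \left(Y - 127\right) \left(Y + 111\right) = 8 \left(-127 + Y\right) \left(111 + Y\right)$)
$\left(V{\left(-165 \right)} + z{\left(511 \right)}\right) \left(-117394 + J{\left(165,-405 \right)}\right) = \left(\left(\frac{3}{7} + \frac{\left(-165\right)^{2}}{7}\right) - \left(178184 - 2088968\right)\right) \left(-117394 + \frac{136 + 165}{165}\right) = \left(\left(\frac{3}{7} + \frac{1}{7} \cdot 27225\right) - -1910784\right) \left(-117394 + \frac{1}{165} \cdot 301\right) = \left(\left(\frac{3}{7} + \frac{27225}{7}\right) - -1910784\right) \left(-117394 + \frac{301}{165}\right) = \left(\frac{27228}{7} + 1910784\right) \left(- \frac{19369709}{165}\right) = \frac{13402716}{7} \left(- \frac{19369709}{165}\right) = - \frac{86535569576548}{385}$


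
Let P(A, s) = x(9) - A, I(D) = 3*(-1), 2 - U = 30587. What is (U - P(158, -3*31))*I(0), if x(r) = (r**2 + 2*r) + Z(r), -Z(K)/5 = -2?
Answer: 91608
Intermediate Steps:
Z(K) = 10 (Z(K) = -5*(-2) = 10)
U = -30585 (U = 2 - 1*30587 = 2 - 30587 = -30585)
I(D) = -3
x(r) = 10 + r**2 + 2*r (x(r) = (r**2 + 2*r) + 10 = 10 + r**2 + 2*r)
P(A, s) = 109 - A (P(A, s) = (10 + 9**2 + 2*9) - A = (10 + 81 + 18) - A = 109 - A)
(U - P(158, -3*31))*I(0) = (-30585 - (109 - 1*158))*(-3) = (-30585 - (109 - 158))*(-3) = (-30585 - 1*(-49))*(-3) = (-30585 + 49)*(-3) = -30536*(-3) = 91608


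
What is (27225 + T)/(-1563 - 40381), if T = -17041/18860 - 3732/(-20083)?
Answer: -10311615621617/15886935098720 ≈ -0.64906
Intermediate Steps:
T = -271848883/378765380 (T = -17041*1/18860 - 3732*(-1/20083) = -17041/18860 + 3732/20083 = -271848883/378765380 ≈ -0.71772)
(27225 + T)/(-1563 - 40381) = (27225 - 271848883/378765380)/(-1563 - 40381) = (10311615621617/378765380)/(-41944) = (10311615621617/378765380)*(-1/41944) = -10311615621617/15886935098720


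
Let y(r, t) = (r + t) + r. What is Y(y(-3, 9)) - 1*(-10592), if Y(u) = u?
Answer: 10595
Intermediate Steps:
y(r, t) = t + 2*r
Y(y(-3, 9)) - 1*(-10592) = (9 + 2*(-3)) - 1*(-10592) = (9 - 6) + 10592 = 3 + 10592 = 10595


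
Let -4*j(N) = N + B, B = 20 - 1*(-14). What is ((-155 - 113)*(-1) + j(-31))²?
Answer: 1142761/16 ≈ 71423.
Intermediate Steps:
B = 34 (B = 20 + 14 = 34)
j(N) = -17/2 - N/4 (j(N) = -(N + 34)/4 = -(34 + N)/4 = -17/2 - N/4)
((-155 - 113)*(-1) + j(-31))² = ((-155 - 113)*(-1) + (-17/2 - ¼*(-31)))² = (-268*(-1) + (-17/2 + 31/4))² = (268 - ¾)² = (1069/4)² = 1142761/16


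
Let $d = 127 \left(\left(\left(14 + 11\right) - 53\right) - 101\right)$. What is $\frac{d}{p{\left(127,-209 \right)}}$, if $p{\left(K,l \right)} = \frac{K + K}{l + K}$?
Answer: $5289$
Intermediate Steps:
$p{\left(K,l \right)} = \frac{2 K}{K + l}$
$d = -16383$ ($d = 127 \left(\left(25 - 53\right) - 101\right) = 127 \left(-28 - 101\right) = 127 \left(-129\right) = -16383$)
$\frac{d}{p{\left(127,-209 \right)}} = - \frac{16383}{2 \cdot 127 \frac{1}{127 - 209}} = - \frac{16383}{2 \cdot 127 \frac{1}{-82}} = - \frac{16383}{2 \cdot 127 \left(- \frac{1}{82}\right)} = - \frac{16383}{- \frac{127}{41}} = \left(-16383\right) \left(- \frac{41}{127}\right) = 5289$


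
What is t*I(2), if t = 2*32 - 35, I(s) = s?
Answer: 58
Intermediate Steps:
t = 29 (t = 64 - 35 = 29)
t*I(2) = 29*2 = 58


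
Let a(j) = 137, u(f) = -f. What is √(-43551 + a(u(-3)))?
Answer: 7*I*√886 ≈ 208.36*I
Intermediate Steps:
√(-43551 + a(u(-3))) = √(-43551 + 137) = √(-43414) = 7*I*√886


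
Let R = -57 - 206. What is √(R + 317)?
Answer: 3*√6 ≈ 7.3485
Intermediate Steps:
R = -263
√(R + 317) = √(-263 + 317) = √54 = 3*√6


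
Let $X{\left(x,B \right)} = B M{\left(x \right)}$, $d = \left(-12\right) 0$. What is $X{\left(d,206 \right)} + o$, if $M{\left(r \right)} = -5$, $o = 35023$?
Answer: $33993$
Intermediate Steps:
$d = 0$
$X{\left(x,B \right)} = - 5 B$ ($X{\left(x,B \right)} = B \left(-5\right) = - 5 B$)
$X{\left(d,206 \right)} + o = \left(-5\right) 206 + 35023 = -1030 + 35023 = 33993$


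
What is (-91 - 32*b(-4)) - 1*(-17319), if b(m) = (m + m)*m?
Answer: 16204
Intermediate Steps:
b(m) = 2*m² (b(m) = (2*m)*m = 2*m²)
(-91 - 32*b(-4)) - 1*(-17319) = (-91 - 64*(-4)²) - 1*(-17319) = (-91 - 64*16) + 17319 = (-91 - 32*32) + 17319 = (-91 - 1024) + 17319 = -1115 + 17319 = 16204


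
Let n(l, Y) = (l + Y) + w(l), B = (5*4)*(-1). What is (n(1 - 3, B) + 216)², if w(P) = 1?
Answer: 38025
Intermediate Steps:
B = -20 (B = 20*(-1) = -20)
n(l, Y) = 1 + Y + l (n(l, Y) = (l + Y) + 1 = (Y + l) + 1 = 1 + Y + l)
(n(1 - 3, B) + 216)² = ((1 - 20 + (1 - 3)) + 216)² = ((1 - 20 - 2) + 216)² = (-21 + 216)² = 195² = 38025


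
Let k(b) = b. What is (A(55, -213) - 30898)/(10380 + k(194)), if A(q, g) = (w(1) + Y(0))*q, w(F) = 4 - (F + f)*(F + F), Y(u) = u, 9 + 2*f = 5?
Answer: -15284/5287 ≈ -2.8909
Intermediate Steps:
f = -2 (f = -9/2 + (1/2)*5 = -9/2 + 5/2 = -2)
w(F) = 4 - 2*F*(-2 + F) (w(F) = 4 - (F - 2)*(F + F) = 4 - (-2 + F)*2*F = 4 - 2*F*(-2 + F))
A(q, g) = 6*q (A(q, g) = ((4 - 2*1**2 + 4*1) + 0)*q = ((4 - 2*1 + 4) + 0)*q = ((4 - 2 + 4) + 0)*q = (6 + 0)*q = 6*q)
(A(55, -213) - 30898)/(10380 + k(194)) = (6*55 - 30898)/(10380 + 194) = (330 - 30898)/10574 = -30568*1/10574 = -15284/5287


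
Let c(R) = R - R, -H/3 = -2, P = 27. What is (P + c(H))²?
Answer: 729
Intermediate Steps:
H = 6 (H = -3*(-2) = 6)
c(R) = 0
(P + c(H))² = (27 + 0)² = 27² = 729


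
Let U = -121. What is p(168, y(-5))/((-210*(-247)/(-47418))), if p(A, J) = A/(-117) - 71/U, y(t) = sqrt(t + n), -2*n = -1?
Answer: 4523903/5827965 ≈ 0.77624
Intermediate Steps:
n = 1/2 (n = -1/2*(-1) = 1/2 ≈ 0.50000)
y(t) = sqrt(1/2 + t) (y(t) = sqrt(t + 1/2) = sqrt(1/2 + t))
p(A, J) = 71/121 - A/117 (p(A, J) = A/(-117) - 71/(-121) = A*(-1/117) - 71*(-1/121) = -A/117 + 71/121 = 71/121 - A/117)
p(168, y(-5))/((-210*(-247)/(-47418))) = (71/121 - 1/117*168)/((-210*(-247)/(-47418))) = (71/121 - 56/39)/((51870*(-1/47418))) = -4007/(4719*(-1235/1129)) = -4007/4719*(-1129/1235) = 4523903/5827965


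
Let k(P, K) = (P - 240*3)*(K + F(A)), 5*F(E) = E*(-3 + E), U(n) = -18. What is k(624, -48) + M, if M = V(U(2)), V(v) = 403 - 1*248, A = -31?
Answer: -77369/5 ≈ -15474.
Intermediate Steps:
F(E) = E*(-3 + E)/5 (F(E) = (E*(-3 + E))/5 = E*(-3 + E)/5)
k(P, K) = (-720 + P)*(1054/5 + K) (k(P, K) = (P - 240*3)*(K + (1/5)*(-31)*(-3 - 31)) = (P - 720)*(K + (1/5)*(-31)*(-34)) = (-720 + P)*(K + 1054/5) = (-720 + P)*(1054/5 + K))
V(v) = 155 (V(v) = 403 - 248 = 155)
M = 155
k(624, -48) + M = (-151776 - 720*(-48) + (1054/5)*624 - 48*624) + 155 = (-151776 + 34560 + 657696/5 - 29952) + 155 = -78144/5 + 155 = -77369/5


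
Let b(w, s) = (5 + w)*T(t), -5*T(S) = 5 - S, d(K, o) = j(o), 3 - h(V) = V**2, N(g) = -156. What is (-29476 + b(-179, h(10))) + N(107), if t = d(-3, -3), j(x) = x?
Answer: -146768/5 ≈ -29354.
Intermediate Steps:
h(V) = 3 - V**2
d(K, o) = o
t = -3
T(S) = -1 + S/5 (T(S) = -(5 - S)/5 = -1 + S/5)
b(w, s) = -8 - 8*w/5 (b(w, s) = (5 + w)*(-1 + (1/5)*(-3)) = (5 + w)*(-1 - 3/5) = (5 + w)*(-8/5) = -8 - 8*w/5)
(-29476 + b(-179, h(10))) + N(107) = (-29476 + (-8 - 8/5*(-179))) - 156 = (-29476 + (-8 + 1432/5)) - 156 = (-29476 + 1392/5) - 156 = -145988/5 - 156 = -146768/5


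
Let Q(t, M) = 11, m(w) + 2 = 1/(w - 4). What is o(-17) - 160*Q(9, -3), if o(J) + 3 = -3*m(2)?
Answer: -3511/2 ≈ -1755.5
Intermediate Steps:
m(w) = -2 + 1/(-4 + w) (m(w) = -2 + 1/(w - 4) = -2 + 1/(-4 + w))
o(J) = 9/2 (o(J) = -3 - 3*(9 - 2*2)/(-4 + 2) = -3 - 3*(9 - 4)/(-2) = -3 - (-3)*5/2 = -3 - 3*(-5/2) = -3 + 15/2 = 9/2)
o(-17) - 160*Q(9, -3) = 9/2 - 160*11 = 9/2 - 1760 = -3511/2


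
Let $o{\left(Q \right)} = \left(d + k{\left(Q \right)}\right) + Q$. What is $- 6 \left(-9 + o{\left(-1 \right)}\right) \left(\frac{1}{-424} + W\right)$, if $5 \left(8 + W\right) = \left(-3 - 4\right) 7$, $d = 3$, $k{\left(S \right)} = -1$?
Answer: $- \frac{226446}{265} \approx -854.51$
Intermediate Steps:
$o{\left(Q \right)} = 2 + Q$ ($o{\left(Q \right)} = \left(3 - 1\right) + Q = 2 + Q$)
$W = - \frac{89}{5}$ ($W = -8 + \frac{\left(-3 - 4\right) 7}{5} = -8 + \frac{\left(-7\right) 7}{5} = -8 + \frac{1}{5} \left(-49\right) = -8 - \frac{49}{5} = - \frac{89}{5} \approx -17.8$)
$- 6 \left(-9 + o{\left(-1 \right)}\right) \left(\frac{1}{-424} + W\right) = - 6 \left(-9 + \left(2 - 1\right)\right) \left(\frac{1}{-424} - \frac{89}{5}\right) = - 6 \left(-9 + 1\right) \left(- \frac{1}{424} - \frac{89}{5}\right) = \left(-6\right) \left(-8\right) \left(- \frac{37741}{2120}\right) = 48 \left(- \frac{37741}{2120}\right) = - \frac{226446}{265}$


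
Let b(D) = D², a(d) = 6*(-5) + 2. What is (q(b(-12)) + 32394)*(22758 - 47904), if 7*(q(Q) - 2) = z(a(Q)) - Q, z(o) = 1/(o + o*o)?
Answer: -239349084293/294 ≈ -8.1411e+8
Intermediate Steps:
a(d) = -28 (a(d) = -30 + 2 = -28)
z(o) = 1/(o + o²)
q(Q) = 10585/5292 - Q/7 (q(Q) = 2 + (1/((-28)*(1 - 28)) - Q)/7 = 2 + (-1/28/(-27) - Q)/7 = 2 + (-1/28*(-1/27) - Q)/7 = 2 + (1/756 - Q)/7 = 2 + (1/5292 - Q/7) = 10585/5292 - Q/7)
(q(b(-12)) + 32394)*(22758 - 47904) = ((10585/5292 - ⅐*(-12)²) + 32394)*(22758 - 47904) = ((10585/5292 - ⅐*144) + 32394)*(-25146) = ((10585/5292 - 144/7) + 32394)*(-25146) = (-98279/5292 + 32394)*(-25146) = (171330769/5292)*(-25146) = -239349084293/294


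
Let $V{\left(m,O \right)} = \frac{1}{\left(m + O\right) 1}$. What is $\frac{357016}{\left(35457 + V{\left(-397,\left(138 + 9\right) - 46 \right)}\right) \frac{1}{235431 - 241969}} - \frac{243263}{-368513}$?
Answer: $- \frac{254608422015598311}{3867643802023} \approx -65830.0$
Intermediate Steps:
$V{\left(m,O \right)} = \frac{1}{O + m}$ ($V{\left(m,O \right)} = \frac{1}{\left(O + m\right) 1} = \frac{1}{O + m}$)
$\frac{357016}{\left(35457 + V{\left(-397,\left(138 + 9\right) - 46 \right)}\right) \frac{1}{235431 - 241969}} - \frac{243263}{-368513} = \frac{357016}{\left(35457 + \frac{1}{\left(\left(138 + 9\right) - 46\right) - 397}\right) \frac{1}{235431 - 241969}} - \frac{243263}{-368513} = \frac{357016}{\left(35457 + \frac{1}{\left(147 - 46\right) - 397}\right) \frac{1}{-6538}} - - \frac{243263}{368513} = \frac{357016}{\left(35457 + \frac{1}{101 - 397}\right) \left(- \frac{1}{6538}\right)} + \frac{243263}{368513} = \frac{357016}{\left(35457 + \frac{1}{-296}\right) \left(- \frac{1}{6538}\right)} + \frac{243263}{368513} = \frac{357016}{\left(35457 - \frac{1}{296}\right) \left(- \frac{1}{6538}\right)} + \frac{243263}{368513} = \frac{357016}{\frac{10495271}{296} \left(- \frac{1}{6538}\right)} + \frac{243263}{368513} = \frac{357016}{- \frac{10495271}{1935248}} + \frac{243263}{368513} = 357016 \left(- \frac{1935248}{10495271}\right) + \frac{243263}{368513} = - \frac{690914499968}{10495271} + \frac{243263}{368513} = - \frac{254608422015598311}{3867643802023}$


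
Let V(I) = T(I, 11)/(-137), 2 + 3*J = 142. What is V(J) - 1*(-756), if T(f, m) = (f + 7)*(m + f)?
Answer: 904295/1233 ≈ 733.41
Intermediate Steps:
T(f, m) = (7 + f)*(f + m)
J = 140/3 (J = -⅔ + (⅓)*142 = -⅔ + 142/3 = 140/3 ≈ 46.667)
V(I) = -77/137 - 18*I/137 - I²/137 (V(I) = (I² + 7*I + 7*11 + I*11)/(-137) = (I² + 7*I + 77 + 11*I)*(-1/137) = (77 + I² + 18*I)*(-1/137) = -77/137 - 18*I/137 - I²/137)
V(J) - 1*(-756) = (-77/137 - 18/137*140/3 - (140/3)²/137) - 1*(-756) = (-77/137 - 840/137 - 1/137*19600/9) + 756 = (-77/137 - 840/137 - 19600/1233) + 756 = -27853/1233 + 756 = 904295/1233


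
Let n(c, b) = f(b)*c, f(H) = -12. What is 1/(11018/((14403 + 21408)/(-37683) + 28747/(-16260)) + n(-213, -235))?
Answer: -185062229/277093213836 ≈ -0.00066787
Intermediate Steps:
n(c, b) = -12*c
1/(11018/((14403 + 21408)/(-37683) + 28747/(-16260)) + n(-213, -235)) = 1/(11018/((14403 + 21408)/(-37683) + 28747/(-16260)) - 12*(-213)) = 1/(11018/(35811*(-1/37683) + 28747*(-1/16260)) + 2556) = 1/(11018/(-3979/4187 - 28747/16260) + 2556) = 1/(11018/(-185062229/68080620) + 2556) = 1/(11018*(-68080620/185062229) + 2556) = 1/(-750112271160/185062229 + 2556) = 1/(-277093213836/185062229) = -185062229/277093213836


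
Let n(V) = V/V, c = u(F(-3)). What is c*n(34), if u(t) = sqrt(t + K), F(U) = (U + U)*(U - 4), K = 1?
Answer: sqrt(43) ≈ 6.5574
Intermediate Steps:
F(U) = 2*U*(-4 + U) (F(U) = (2*U)*(-4 + U) = 2*U*(-4 + U))
u(t) = sqrt(1 + t) (u(t) = sqrt(t + 1) = sqrt(1 + t))
c = sqrt(43) (c = sqrt(1 + 2*(-3)*(-4 - 3)) = sqrt(1 + 2*(-3)*(-7)) = sqrt(1 + 42) = sqrt(43) ≈ 6.5574)
n(V) = 1
c*n(34) = sqrt(43)*1 = sqrt(43)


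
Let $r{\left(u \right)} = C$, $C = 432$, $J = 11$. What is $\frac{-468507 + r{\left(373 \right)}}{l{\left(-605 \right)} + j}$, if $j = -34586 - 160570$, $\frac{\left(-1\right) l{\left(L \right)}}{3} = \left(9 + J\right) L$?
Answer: $\frac{156025}{52952} \approx 2.9465$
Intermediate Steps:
$r{\left(u \right)} = 432$
$l{\left(L \right)} = - 60 L$ ($l{\left(L \right)} = - 3 \left(9 + 11\right) L = - 3 \cdot 20 L = - 60 L$)
$j = -195156$ ($j = -34586 - 160570 = -195156$)
$\frac{-468507 + r{\left(373 \right)}}{l{\left(-605 \right)} + j} = \frac{-468507 + 432}{\left(-60\right) \left(-605\right) - 195156} = - \frac{468075}{36300 - 195156} = - \frac{468075}{-158856} = \left(-468075\right) \left(- \frac{1}{158856}\right) = \frac{156025}{52952}$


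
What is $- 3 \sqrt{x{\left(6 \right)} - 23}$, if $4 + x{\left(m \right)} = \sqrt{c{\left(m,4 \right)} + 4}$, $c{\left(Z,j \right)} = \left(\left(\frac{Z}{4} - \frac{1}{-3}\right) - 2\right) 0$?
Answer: $- 15 i \approx - 15.0 i$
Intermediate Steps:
$c{\left(Z,j \right)} = 0$ ($c{\left(Z,j \right)} = \left(\left(Z \frac{1}{4} - - \frac{1}{3}\right) - 2\right) 0 = \left(\left(\frac{Z}{4} + \frac{1}{3}\right) - 2\right) 0 = \left(\left(\frac{1}{3} + \frac{Z}{4}\right) - 2\right) 0 = \left(- \frac{5}{3} + \frac{Z}{4}\right) 0 = 0$)
$x{\left(m \right)} = -2$ ($x{\left(m \right)} = -4 + \sqrt{0 + 4} = -4 + \sqrt{4} = -4 + 2 = -2$)
$- 3 \sqrt{x{\left(6 \right)} - 23} = - 3 \sqrt{-2 - 23} = - 3 \sqrt{-25} = - 3 \cdot 5 i = - 15 i$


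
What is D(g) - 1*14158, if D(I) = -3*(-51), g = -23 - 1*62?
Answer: -14005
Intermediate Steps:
g = -85 (g = -23 - 62 = -85)
D(I) = 153
D(g) - 1*14158 = 153 - 1*14158 = 153 - 14158 = -14005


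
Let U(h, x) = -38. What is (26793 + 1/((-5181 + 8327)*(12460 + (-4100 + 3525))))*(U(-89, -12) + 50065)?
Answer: 50116843315756337/37390210 ≈ 1.3404e+9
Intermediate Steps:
(26793 + 1/((-5181 + 8327)*(12460 + (-4100 + 3525))))*(U(-89, -12) + 50065) = (26793 + 1/((-5181 + 8327)*(12460 + (-4100 + 3525))))*(-38 + 50065) = (26793 + 1/(3146*(12460 - 575)))*50027 = (26793 + 1/(3146*11885))*50027 = (26793 + 1/37390210)*50027 = (1001795896531/37390210)*50027 = 50116843315756337/37390210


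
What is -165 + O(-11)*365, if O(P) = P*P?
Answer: 44000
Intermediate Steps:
O(P) = P²
-165 + O(-11)*365 = -165 + (-11)²*365 = -165 + 121*365 = -165 + 44165 = 44000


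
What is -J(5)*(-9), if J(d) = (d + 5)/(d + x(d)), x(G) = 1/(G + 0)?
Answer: 225/13 ≈ 17.308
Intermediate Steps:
x(G) = 1/G
J(d) = (5 + d)/(d + 1/d) (J(d) = (d + 5)/(d + 1/d) = (5 + d)/(d + 1/d))
-J(5)*(-9) = -5*(5 + 5)/(1 + 5**2)*(-9) = -5*10/(1 + 25)*(-9) = -5*10/26*(-9) = -1*25/13*(-9) = -25/13*(-9) = 225/13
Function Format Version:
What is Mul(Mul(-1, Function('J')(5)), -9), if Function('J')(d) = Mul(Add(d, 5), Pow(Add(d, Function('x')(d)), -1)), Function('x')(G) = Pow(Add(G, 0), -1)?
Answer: Rational(225, 13) ≈ 17.308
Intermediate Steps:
Function('x')(G) = Pow(G, -1)
Function('J')(d) = Mul(Pow(Add(d, Pow(d, -1)), -1), Add(5, d)) (Function('J')(d) = Mul(Add(d, 5), Pow(Add(d, Pow(d, -1)), -1)) = Mul(Add(5, d), Pow(Add(d, Pow(d, -1)), -1)) = Mul(Pow(Add(d, Pow(d, -1)), -1), Add(5, d)))
Mul(Mul(-1, Function('J')(5)), -9) = Mul(Mul(-1, Mul(5, Pow(Add(1, Pow(5, 2)), -1), Add(5, 5))), -9) = Mul(Mul(-1, Mul(5, Pow(Add(1, 25), -1), 10)), -9) = Mul(Mul(-1, Mul(5, Pow(26, -1), 10)), -9) = Mul(Mul(-1, Mul(5, Rational(1, 26), 10)), -9) = Mul(Mul(-1, Rational(25, 13)), -9) = Mul(Rational(-25, 13), -9) = Rational(225, 13)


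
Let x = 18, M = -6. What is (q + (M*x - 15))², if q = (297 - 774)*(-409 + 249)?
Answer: 5805982809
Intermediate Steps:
q = 76320 (q = -477*(-160) = 76320)
(q + (M*x - 15))² = (76320 + (-6*18 - 15))² = (76320 + (-108 - 15))² = (76320 - 123)² = 76197² = 5805982809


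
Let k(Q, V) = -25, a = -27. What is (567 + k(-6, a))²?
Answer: 293764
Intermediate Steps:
(567 + k(-6, a))² = (567 - 25)² = 542² = 293764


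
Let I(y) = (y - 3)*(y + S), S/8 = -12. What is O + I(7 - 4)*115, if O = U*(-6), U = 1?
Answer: -6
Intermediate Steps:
S = -96 (S = 8*(-12) = -96)
O = -6 (O = 1*(-6) = -6)
I(y) = (-96 + y)*(-3 + y) (I(y) = (y - 3)*(y - 96) = (-3 + y)*(-96 + y) = (-96 + y)*(-3 + y))
O + I(7 - 4)*115 = -6 + (288 + (7 - 4)² - 99*(7 - 4))*115 = -6 + (288 + 3² - 99*3)*115 = -6 + (288 + 9 - 297)*115 = -6 + 0*115 = -6 + 0 = -6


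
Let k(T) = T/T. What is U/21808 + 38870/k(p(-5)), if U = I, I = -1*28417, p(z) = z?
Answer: 847648543/21808 ≈ 38869.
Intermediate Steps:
I = -28417
k(T) = 1
U = -28417
U/21808 + 38870/k(p(-5)) = -28417/21808 + 38870/1 = -28417*1/21808 + 38870*1 = -28417/21808 + 38870 = 847648543/21808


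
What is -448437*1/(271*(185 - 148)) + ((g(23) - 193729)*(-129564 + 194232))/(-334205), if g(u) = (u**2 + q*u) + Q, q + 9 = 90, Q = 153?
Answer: 123818813379039/3351073535 ≈ 36949.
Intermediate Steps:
q = 81 (q = -9 + 90 = 81)
g(u) = 153 + u**2 + 81*u (g(u) = (u**2 + 81*u) + 153 = 153 + u**2 + 81*u)
-448437*1/(271*(185 - 148)) + ((g(23) - 193729)*(-129564 + 194232))/(-334205) = -448437*1/(271*(185 - 148)) + (((153 + 23**2 + 81*23) - 193729)*(-129564 + 194232))/(-334205) = -448437/(271*37) + (((153 + 529 + 1863) - 193729)*64668)*(-1/334205) = -448437/10027 + ((2545 - 193729)*64668)*(-1/334205) = -448437*1/10027 - 191184*64668*(-1/334205) = -448437/10027 - 12363486912*(-1/334205) = -448437/10027 + 12363486912/334205 = 123818813379039/3351073535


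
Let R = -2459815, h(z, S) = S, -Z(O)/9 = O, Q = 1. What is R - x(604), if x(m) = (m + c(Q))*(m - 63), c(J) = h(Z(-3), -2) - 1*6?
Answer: -2782251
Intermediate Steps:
Z(O) = -9*O
c(J) = -8 (c(J) = -2 - 1*6 = -2 - 6 = -8)
x(m) = (-63 + m)*(-8 + m) (x(m) = (m - 8)*(m - 63) = (-8 + m)*(-63 + m) = (-63 + m)*(-8 + m))
R - x(604) = -2459815 - (504 + 604**2 - 71*604) = -2459815 - (504 + 364816 - 42884) = -2459815 - 1*322436 = -2459815 - 322436 = -2782251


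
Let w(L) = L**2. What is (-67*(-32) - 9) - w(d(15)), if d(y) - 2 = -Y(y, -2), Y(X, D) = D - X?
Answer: 1774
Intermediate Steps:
d(y) = 4 + y (d(y) = 2 - (-2 - y) = 2 + (2 + y) = 4 + y)
(-67*(-32) - 9) - w(d(15)) = (-67*(-32) - 9) - (4 + 15)**2 = (2144 - 9) - 1*19**2 = 2135 - 1*361 = 2135 - 361 = 1774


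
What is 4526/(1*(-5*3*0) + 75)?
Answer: 4526/75 ≈ 60.347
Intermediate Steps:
4526/(1*(-5*3*0) + 75) = 4526/(1*(-15*0) + 75) = 4526/(1*0 + 75) = 4526/(0 + 75) = 4526/75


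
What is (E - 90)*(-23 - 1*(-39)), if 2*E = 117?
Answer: -504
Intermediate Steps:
E = 117/2 (E = (½)*117 = 117/2 ≈ 58.500)
(E - 90)*(-23 - 1*(-39)) = (117/2 - 90)*(-23 - 1*(-39)) = -63*(-23 + 39)/2 = -63/2*16 = -504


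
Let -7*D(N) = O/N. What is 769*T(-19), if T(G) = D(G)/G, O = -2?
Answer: 1538/2527 ≈ 0.60863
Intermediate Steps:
D(N) = 2/(7*N) (D(N) = -(-2)/(7*N) = 2/(7*N))
T(G) = 2/(7*G²) (T(G) = (2/(7*G))/G = 2/(7*G²))
769*T(-19) = 769*((2/7)/(-19)²) = 769*((2/7)*(1/361)) = 769*(2/2527) = 1538/2527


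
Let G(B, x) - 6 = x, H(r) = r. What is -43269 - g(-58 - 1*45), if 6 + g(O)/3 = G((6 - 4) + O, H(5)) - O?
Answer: -43593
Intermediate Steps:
G(B, x) = 6 + x
g(O) = 15 - 3*O (g(O) = -18 + 3*((6 + 5) - O) = -18 + 3*(11 - O) = -18 + (33 - 3*O) = 15 - 3*O)
-43269 - g(-58 - 1*45) = -43269 - (15 - 3*(-58 - 1*45)) = -43269 - (15 - 3*(-58 - 45)) = -43269 - (15 - 3*(-103)) = -43269 - (15 + 309) = -43269 - 1*324 = -43269 - 324 = -43593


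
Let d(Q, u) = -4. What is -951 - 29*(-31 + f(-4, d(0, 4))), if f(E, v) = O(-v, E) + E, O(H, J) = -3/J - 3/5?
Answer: 1193/20 ≈ 59.650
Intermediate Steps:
O(H, J) = -⅗ - 3/J (O(H, J) = -3/J - 3*⅕ = -3/J - ⅗ = -⅗ - 3/J)
f(E, v) = -⅗ + E - 3/E (f(E, v) = (-⅗ - 3/E) + E = -⅗ + E - 3/E)
-951 - 29*(-31 + f(-4, d(0, 4))) = -951 - 29*(-31 + (-⅗ - 4 - 3/(-4))) = -951 - 29*(-31 + (-⅗ - 4 - 3*(-¼))) = -951 - 29*(-31 + (-⅗ - 4 + ¾)) = -951 - 29*(-31 - 77/20) = -951 - 29*(-697/20) = -951 + 20213/20 = 1193/20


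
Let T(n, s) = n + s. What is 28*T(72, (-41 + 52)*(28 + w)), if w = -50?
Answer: -4760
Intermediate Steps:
28*T(72, (-41 + 52)*(28 + w)) = 28*(72 + (-41 + 52)*(28 - 50)) = 28*(72 + 11*(-22)) = 28*(72 - 242) = 28*(-170) = -4760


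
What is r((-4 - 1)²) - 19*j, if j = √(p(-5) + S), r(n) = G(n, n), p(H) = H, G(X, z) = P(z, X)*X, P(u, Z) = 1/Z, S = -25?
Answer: 1 - 19*I*√30 ≈ 1.0 - 104.07*I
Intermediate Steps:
G(X, z) = 1 (G(X, z) = X/X = 1)
r(n) = 1
j = I*√30 (j = √(-5 - 25) = √(-30) = I*√30 ≈ 5.4772*I)
r((-4 - 1)²) - 19*j = 1 - 19*I*√30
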